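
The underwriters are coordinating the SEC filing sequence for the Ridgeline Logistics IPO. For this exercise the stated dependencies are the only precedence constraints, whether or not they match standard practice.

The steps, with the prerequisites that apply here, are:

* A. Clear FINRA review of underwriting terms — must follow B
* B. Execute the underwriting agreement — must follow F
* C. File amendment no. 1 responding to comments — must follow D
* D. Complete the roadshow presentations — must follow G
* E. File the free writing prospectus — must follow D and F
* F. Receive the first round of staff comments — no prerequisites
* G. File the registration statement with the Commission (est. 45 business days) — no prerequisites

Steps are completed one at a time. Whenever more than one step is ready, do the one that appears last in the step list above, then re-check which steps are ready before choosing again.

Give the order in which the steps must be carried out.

G and F have no prerequisites; G is listed later, so G is first.
F and D are both available; F is listed later → F.
B now also ready, so the ready set is {D, B}; D is listed later → D.
Now E, C and B have their prerequisites met. E is listed later, so E next.
Ready: C and B. C is listed later → C.
B needed F, now all done → B.
A is the only step now ready → A.

G → F → D → E → C → B → A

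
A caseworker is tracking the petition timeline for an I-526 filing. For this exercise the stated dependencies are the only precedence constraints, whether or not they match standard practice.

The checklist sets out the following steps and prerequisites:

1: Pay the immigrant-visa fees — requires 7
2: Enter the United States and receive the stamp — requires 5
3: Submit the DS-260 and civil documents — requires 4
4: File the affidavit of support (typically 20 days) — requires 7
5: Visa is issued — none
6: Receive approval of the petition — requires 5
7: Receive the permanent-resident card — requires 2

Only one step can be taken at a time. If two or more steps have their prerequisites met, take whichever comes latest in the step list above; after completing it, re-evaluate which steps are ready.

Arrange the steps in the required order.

5, 6, 2, 7, 4, 3, 1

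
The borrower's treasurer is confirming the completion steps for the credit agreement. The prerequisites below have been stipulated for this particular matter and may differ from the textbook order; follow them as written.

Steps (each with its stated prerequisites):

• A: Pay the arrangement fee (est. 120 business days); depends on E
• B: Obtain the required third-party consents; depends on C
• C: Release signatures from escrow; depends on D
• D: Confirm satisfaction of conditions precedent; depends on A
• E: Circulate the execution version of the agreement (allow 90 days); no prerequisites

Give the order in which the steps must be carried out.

E is the only step with nothing outstanding, so it goes first.
That leaves A as the only ready step → A.
Next only D has its prerequisites met → D.
Next only C has its prerequisites met → C.
B is the only step now ready → B.

E, A, D, C, B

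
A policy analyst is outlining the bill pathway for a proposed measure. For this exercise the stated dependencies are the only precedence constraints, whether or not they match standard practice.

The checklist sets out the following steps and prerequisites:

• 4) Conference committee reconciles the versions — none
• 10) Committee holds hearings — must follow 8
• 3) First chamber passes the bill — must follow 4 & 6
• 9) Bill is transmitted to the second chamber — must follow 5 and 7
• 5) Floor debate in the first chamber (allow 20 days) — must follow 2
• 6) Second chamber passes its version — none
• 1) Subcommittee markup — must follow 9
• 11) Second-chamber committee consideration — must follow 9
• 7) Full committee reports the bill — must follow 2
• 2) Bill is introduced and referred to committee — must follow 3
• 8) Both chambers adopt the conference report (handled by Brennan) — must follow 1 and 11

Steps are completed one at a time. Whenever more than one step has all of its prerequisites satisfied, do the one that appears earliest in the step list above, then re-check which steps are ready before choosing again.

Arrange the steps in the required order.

4, 6, 3, 2, 5, 7, 9, 1, 11, 8, 10

Nothing is required for 4 and 6. 4 is listed earlier → 4 first.
That leaves 6 as the only ready step → 6.
3 needed 4 and 6, now all done → 3.
2 is the only step now ready → 2.
Now 5 and 7 have their prerequisites met. 5 is listed earlier, so 5 next.
7 is the only step now ready → 7.
9 is the only step now ready → 9.
Ready: 1 and 11. 1 is listed earlier → 1.
That leaves 11 as the only ready step → 11.
8 needed 1 and 11, now all done → 8.
That leaves 10 as the only ready step → 10.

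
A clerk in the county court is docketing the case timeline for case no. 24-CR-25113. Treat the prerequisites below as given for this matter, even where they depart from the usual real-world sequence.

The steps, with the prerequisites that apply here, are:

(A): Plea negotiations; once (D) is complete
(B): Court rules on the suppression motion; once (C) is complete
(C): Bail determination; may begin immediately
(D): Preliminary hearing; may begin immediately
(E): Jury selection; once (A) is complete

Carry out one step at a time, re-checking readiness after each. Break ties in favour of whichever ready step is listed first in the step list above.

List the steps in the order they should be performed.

(C), (B), (D), (A), (E)

(C) and (D) have no prerequisites; (C) is listed earlier, so (C) is first.
Ready: (B) and (D). (B) is listed earlier → (B).
(D) is the only step now ready → (D).
(A) needed (D), now all done → (A).
That leaves (E) as the only ready step → (E).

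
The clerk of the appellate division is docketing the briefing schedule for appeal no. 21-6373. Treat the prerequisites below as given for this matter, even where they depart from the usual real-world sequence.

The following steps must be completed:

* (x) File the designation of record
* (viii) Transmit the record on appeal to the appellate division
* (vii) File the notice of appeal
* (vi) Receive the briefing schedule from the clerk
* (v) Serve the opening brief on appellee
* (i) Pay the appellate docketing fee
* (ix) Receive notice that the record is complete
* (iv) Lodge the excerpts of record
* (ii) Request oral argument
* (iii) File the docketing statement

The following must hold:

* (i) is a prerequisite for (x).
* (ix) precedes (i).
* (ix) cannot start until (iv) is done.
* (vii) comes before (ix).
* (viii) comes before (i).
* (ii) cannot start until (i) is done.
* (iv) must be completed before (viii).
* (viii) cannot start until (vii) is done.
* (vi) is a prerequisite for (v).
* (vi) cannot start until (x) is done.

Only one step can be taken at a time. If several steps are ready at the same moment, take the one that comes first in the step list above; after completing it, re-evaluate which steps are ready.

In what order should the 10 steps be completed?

(vii) → (iv) → (viii) → (ix) → (i) → (x) → (vi) → (v) → (ii) → (iii)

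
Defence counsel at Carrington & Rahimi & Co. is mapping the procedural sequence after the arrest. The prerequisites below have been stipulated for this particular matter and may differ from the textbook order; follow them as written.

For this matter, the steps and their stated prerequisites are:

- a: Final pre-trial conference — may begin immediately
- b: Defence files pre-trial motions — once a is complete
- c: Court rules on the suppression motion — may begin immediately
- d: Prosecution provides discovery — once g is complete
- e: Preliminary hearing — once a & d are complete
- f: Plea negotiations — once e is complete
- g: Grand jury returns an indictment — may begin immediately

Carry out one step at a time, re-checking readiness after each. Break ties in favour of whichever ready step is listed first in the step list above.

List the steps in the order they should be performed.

a, c and g have no prerequisites; a is listed earlier, so a is first.
Ready: b, c and g. b is listed earlier → b.
c and g are both available; c is listed earlier → c.
That leaves g as the only ready step → g.
d needed g, now all done → d.
Next only e has its prerequisites met → e.
f needed e, now all done → f.

a → b → c → g → d → e → f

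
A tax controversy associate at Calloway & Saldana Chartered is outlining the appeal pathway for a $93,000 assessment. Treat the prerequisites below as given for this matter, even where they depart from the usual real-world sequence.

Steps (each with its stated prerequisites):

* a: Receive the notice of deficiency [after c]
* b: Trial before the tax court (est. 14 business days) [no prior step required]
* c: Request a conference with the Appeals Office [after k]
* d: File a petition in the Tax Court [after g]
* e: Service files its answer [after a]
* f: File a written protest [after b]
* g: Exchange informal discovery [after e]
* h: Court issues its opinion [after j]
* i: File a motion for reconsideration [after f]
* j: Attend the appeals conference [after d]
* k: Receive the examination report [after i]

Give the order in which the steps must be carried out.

b, f, i, k, c, a, e, g, d, j, h

Only b has no prerequisites, so it is first.
f needed b, now all done → f.
i is the only step now ready → i.
Next only k has its prerequisites met → k.
c needed k, now all done → c.
a needed c, now all done → a.
That leaves e as the only ready step → e.
g needed e, now all done → g.
That leaves d as the only ready step → d.
j is the only step now ready → j.
h needed j, now all done → h.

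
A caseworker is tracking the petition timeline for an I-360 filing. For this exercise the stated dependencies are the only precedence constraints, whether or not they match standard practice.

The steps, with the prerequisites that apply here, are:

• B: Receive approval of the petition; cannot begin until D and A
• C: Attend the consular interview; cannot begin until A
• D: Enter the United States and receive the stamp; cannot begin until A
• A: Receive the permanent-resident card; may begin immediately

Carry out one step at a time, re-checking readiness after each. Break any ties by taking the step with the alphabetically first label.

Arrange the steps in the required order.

A, C, D, B

A is the only step with nothing outstanding, so it goes first.
Ready: C and D. C has the earlier label → C.
D needed A, now all done → D.
B needed A and D, now all done → B.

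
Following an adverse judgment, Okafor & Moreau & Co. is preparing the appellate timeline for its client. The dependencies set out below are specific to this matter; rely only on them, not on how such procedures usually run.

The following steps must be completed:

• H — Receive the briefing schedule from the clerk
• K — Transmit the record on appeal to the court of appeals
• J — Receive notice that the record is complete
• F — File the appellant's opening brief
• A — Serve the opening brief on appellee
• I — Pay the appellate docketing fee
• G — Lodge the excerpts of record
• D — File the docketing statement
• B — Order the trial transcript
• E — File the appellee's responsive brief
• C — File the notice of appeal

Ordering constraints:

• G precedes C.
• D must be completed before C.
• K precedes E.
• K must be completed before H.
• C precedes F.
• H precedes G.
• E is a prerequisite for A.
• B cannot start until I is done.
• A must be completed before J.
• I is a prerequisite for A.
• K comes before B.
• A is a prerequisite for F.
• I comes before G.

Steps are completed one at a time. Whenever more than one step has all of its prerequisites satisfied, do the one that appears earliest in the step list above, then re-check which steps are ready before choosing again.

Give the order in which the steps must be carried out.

K → H → I → G → D → B → E → A → J → C → F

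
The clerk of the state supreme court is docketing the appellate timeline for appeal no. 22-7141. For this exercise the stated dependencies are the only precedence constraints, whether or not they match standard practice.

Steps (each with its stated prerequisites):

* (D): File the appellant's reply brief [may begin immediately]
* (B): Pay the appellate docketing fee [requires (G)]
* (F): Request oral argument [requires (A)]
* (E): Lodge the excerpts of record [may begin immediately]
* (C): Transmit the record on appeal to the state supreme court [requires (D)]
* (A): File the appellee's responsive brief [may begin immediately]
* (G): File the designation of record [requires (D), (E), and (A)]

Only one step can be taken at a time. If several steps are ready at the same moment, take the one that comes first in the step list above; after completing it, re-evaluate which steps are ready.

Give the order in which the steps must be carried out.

(D), (E) and (A) have no prerequisites; (D) is listed earlier, so (D) is first.
(C) now also ready, so the ready set is {(E), (C), (A)}; (E) is listed earlier → (E).
Ready: (C) and (A). (C) is listed earlier → (C).
(A) is the only step now ready → (A).
(F) and (G) are both available; (F) is listed earlier → (F).
That leaves (G) as the only ready step → (G).
That leaves (B) as the only ready step → (B).

(D), (E), (C), (A), (F), (G), (B)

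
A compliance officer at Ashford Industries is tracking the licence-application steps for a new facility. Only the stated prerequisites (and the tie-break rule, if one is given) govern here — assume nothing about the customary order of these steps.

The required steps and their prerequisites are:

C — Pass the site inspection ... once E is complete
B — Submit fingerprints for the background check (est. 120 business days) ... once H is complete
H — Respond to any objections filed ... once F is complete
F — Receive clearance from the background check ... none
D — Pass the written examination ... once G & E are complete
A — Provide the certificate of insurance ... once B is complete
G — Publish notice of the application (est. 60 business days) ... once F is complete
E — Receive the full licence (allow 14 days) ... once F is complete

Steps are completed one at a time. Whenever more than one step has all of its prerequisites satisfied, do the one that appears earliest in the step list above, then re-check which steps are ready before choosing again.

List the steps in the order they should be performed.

F is the only step with nothing outstanding, so it goes first.
H, G and E are all available; H is listed earlier → H.
B now also ready, so the ready set is {B, G, E}; B is listed earlier → B.
A now also ready, so the ready set is {A, G, E}; A is listed earlier → A.
Now G and E have their prerequisites met. G is listed earlier, so G next.
E is the only step now ready → E.
Now C and D have their prerequisites met. C is listed earlier, so C next.
D is the only step now ready → D.

F, H, B, A, G, E, C, D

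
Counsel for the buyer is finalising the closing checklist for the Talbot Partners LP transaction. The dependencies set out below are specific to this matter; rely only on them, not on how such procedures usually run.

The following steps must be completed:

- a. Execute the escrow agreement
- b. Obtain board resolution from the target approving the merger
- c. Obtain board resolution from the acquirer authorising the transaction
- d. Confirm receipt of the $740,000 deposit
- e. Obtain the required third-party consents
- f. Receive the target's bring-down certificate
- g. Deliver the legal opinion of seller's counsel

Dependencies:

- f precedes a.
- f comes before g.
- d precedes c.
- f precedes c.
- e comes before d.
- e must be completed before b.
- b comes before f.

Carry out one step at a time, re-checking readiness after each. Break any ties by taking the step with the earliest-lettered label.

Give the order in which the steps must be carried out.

e has no prerequisites → e first.
b and d are both available; b has the earlier label → b.
Now d and f have their prerequisites met. d has the earlier label, so d next.
That leaves f as the only ready step → f.
Now a, c and g have their prerequisites met. a has the earlier label, so a next.
Ready: c and g. c has the earlier label → c.
g is the only step now ready → g.

e, b, d, f, a, c, g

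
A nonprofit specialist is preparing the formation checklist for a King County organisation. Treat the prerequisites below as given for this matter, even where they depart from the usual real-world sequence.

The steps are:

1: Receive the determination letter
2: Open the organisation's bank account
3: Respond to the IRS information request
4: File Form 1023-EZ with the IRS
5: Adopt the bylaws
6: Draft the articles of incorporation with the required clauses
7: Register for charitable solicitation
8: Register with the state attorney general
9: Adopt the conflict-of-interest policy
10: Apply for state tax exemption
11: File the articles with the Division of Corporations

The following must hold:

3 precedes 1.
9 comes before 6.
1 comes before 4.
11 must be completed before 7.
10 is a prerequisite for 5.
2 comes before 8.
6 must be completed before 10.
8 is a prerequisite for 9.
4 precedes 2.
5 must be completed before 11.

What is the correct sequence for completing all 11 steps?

3, 1, 4, 2, 8, 9, 6, 10, 5, 11, 7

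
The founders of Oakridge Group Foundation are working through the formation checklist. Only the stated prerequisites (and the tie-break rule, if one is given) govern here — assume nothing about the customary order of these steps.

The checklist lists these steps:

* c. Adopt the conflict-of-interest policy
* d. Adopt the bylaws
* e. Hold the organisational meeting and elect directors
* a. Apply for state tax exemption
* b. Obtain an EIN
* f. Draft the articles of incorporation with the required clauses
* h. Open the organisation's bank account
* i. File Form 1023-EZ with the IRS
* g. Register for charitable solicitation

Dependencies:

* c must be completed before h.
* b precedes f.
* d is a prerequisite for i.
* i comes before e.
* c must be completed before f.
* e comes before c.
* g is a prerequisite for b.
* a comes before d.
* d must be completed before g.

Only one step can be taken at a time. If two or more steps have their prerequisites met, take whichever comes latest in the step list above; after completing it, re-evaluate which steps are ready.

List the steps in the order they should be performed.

a has no prerequisites → a first.
That leaves d as the only ready step → d.
Now g and i have their prerequisites met. g is listed later, so g next.
b now also ready, so the ready set is {i, b}; i is listed later → i.
Now b and e have their prerequisites met. b is listed later, so b next.
That leaves e as the only ready step → e.
c needed e, now all done → c.
h and f are both available; h is listed later → h.
f needed b and c, now all done → f.

a d g i b e c h f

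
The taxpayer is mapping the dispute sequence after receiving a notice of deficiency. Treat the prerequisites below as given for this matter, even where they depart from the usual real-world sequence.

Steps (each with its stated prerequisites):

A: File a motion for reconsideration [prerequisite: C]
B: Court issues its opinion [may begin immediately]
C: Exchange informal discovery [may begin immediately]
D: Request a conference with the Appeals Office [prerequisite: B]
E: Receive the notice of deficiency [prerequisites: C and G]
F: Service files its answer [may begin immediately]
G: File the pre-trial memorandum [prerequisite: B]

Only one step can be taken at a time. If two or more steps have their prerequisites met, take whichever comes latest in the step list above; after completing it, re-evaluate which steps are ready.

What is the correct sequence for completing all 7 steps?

F → C → B → G → E → D → A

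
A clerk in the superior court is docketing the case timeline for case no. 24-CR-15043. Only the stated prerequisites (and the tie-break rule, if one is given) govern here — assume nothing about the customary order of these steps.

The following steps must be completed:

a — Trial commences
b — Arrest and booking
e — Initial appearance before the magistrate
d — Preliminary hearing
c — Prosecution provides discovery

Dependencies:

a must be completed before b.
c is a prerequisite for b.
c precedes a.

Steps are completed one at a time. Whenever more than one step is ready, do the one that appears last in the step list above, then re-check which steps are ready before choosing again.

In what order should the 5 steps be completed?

Nothing is required for c, d and e. c is listed later → c first.
Now d, e and a have their prerequisites met. d is listed later, so d next.
Now e and a have their prerequisites met. e is listed later, so e next.
a needed c, now all done → a.
b is the only step now ready → b.

c d e a b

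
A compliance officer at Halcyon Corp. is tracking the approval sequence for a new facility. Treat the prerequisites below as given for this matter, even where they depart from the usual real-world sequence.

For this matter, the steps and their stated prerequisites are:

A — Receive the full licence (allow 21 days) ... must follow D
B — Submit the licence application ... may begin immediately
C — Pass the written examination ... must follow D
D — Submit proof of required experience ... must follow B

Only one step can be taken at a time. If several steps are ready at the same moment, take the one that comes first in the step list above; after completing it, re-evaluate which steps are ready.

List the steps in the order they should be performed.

B D A C

Only B has no prerequisites, so it is first.
Next only D has its prerequisites met → D.
Now A and C have their prerequisites met. A is listed earlier, so A next.
C needed D, now all done → C.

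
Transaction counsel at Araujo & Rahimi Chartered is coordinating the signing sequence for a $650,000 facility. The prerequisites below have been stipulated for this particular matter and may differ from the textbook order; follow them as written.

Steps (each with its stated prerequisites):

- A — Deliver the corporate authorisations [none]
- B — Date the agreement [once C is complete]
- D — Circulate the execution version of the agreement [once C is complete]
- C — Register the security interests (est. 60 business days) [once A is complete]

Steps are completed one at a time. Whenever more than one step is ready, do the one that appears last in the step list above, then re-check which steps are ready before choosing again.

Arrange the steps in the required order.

A, C, D, B

A has no prerequisites → A first.
That leaves C as the only ready step → C.
Now D and B have their prerequisites met. D is listed later, so D next.
That leaves B as the only ready step → B.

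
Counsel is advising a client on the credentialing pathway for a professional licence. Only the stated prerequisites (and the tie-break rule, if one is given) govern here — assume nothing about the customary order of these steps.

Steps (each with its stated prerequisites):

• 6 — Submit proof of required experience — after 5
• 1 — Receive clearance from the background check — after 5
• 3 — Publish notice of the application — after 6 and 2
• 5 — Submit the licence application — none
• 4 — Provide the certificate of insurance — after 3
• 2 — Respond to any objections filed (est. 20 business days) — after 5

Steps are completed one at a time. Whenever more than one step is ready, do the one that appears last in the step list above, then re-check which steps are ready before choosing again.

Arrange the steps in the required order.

5 is the only step with nothing outstanding, so it goes first.
2, 1 and 6 are all available; 2 is listed later → 2.
Now 1 and 6 have their prerequisites met. 1 is listed later, so 1 next.
6 needed 5, now all done → 6.
That leaves 3 as the only ready step → 3.
4 needed 3, now all done → 4.

5, 2, 1, 6, 3, 4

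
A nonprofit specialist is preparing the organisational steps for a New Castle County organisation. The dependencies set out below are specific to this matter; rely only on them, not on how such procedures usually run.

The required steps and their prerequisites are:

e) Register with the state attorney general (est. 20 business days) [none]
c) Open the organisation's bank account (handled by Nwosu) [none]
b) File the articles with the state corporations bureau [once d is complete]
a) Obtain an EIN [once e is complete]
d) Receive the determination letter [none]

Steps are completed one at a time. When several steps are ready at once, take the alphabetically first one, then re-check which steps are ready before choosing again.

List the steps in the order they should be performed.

Nothing is required for c, d and e. c has the earlier label → c first.
Now d and e have their prerequisites met. d has the earlier label, so d next.
Ready: b and e. b has the earlier label → b.
e is the only step now ready → e.
That leaves a as the only ready step → a.

c d b e a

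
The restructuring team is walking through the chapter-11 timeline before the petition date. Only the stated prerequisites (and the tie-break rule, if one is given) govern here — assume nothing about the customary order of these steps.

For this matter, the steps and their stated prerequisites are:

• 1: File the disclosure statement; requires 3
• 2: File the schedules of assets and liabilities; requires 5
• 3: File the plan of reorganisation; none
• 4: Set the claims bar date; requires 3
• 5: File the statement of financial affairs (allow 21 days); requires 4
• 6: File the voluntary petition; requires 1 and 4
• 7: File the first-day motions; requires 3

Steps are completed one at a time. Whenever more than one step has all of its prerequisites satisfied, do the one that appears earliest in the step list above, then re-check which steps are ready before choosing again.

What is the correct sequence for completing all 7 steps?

3 → 1 → 4 → 5 → 2 → 6 → 7

3 is the only step with nothing outstanding, so it goes first.
Ready: 1, 4 and 7. 1 is listed earlier → 1.
Ready: 4 and 7. 4 is listed earlier → 4.
5 and 6 now also ready, so the ready set is {5, 6, 7}; 5 is listed earlier → 5.
2 now also ready, so the ready set is {2, 6, 7}; 2 is listed earlier → 2.
Now 6 and 7 have their prerequisites met. 6 is listed earlier, so 6 next.
That leaves 7 as the only ready step → 7.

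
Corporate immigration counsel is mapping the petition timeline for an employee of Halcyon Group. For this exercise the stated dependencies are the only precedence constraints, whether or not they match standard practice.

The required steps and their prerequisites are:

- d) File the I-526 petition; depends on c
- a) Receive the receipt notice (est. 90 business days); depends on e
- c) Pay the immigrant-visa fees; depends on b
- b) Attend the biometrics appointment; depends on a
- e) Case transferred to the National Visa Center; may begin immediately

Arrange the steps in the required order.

e → a → b → c → d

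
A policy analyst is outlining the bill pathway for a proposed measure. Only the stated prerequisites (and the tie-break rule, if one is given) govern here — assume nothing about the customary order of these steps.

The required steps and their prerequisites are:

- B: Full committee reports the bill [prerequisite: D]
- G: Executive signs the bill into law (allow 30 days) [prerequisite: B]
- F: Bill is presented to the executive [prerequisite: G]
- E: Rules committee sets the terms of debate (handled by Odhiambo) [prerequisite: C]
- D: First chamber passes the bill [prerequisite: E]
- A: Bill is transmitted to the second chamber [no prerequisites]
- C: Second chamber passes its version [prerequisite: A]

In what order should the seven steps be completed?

A → C → E → D → B → G → F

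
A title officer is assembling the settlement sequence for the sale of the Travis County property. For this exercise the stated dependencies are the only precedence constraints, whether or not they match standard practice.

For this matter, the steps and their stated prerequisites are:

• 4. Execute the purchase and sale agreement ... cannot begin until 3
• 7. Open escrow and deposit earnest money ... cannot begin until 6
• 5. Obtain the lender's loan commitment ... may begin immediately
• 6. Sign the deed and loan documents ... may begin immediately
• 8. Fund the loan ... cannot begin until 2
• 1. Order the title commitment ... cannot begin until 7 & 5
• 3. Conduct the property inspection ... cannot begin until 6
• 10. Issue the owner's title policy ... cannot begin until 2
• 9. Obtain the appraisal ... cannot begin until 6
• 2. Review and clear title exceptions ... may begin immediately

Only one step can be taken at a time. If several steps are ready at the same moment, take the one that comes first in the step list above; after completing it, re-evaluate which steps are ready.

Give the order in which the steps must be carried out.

Nothing is required for 5, 6 and 2. 5 is listed earlier → 5 first.
Now 6 and 2 have their prerequisites met. 6 is listed earlier, so 6 next.
7, 3 and 9 now also ready, so the ready set is {7, 3, 9, 2}; 7 is listed earlier → 7.
Now 1, 3, 9 and 2 have their prerequisites met. 1 is listed earlier, so 1 next.
Now 3, 9 and 2 have their prerequisites met. 3 is listed earlier, so 3 next.
4 now also ready, so the ready set is {4, 9, 2}; 4 is listed earlier → 4.
9 and 2 are both available; 9 is listed earlier → 9.
2 is the only step now ready → 2.
Ready: 8 and 10. 8 is listed earlier → 8.
10 needed 2, now all done → 10.

5 6 7 1 3 4 9 2 8 10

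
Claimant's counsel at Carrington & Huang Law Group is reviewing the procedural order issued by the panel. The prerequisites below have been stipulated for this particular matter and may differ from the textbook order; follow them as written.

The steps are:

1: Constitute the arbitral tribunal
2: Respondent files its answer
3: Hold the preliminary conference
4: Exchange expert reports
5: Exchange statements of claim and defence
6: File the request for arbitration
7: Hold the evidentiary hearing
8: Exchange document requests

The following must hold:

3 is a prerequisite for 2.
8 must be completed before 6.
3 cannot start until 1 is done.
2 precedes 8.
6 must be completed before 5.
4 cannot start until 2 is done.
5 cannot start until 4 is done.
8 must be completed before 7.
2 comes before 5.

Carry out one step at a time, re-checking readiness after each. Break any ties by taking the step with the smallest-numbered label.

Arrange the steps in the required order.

1 3 2 4 8 6 5 7

Only 1 has no prerequisites, so it is first.
3 is the only step now ready → 3.
2 needed 3, now all done → 2.
4 and 8 are both available; 4 has the earlier label → 4.
8 is the only step now ready → 8.
Ready: 6 and 7. 6 has the earlier label → 6.
Now 5 and 7 have their prerequisites met. 5 has the earlier label, so 5 next.
Next only 7 has its prerequisites met → 7.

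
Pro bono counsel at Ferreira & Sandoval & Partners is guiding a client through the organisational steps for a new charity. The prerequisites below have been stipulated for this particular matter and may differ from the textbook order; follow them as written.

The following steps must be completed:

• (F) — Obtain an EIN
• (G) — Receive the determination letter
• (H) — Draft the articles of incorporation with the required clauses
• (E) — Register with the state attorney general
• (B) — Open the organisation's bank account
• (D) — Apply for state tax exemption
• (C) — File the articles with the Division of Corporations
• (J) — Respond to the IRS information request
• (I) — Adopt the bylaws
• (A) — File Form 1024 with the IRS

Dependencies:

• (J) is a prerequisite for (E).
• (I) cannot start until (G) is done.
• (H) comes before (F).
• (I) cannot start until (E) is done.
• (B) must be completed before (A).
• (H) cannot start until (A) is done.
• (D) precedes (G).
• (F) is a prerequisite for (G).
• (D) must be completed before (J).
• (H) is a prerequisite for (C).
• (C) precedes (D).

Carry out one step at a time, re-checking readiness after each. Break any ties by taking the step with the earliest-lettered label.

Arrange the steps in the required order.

(B) → (A) → (H) → (C) → (D) → (F) → (G) → (J) → (E) → (I)

(B) has no prerequisites → (B) first.
(A) is the only step now ready → (A).
Next only (H) has its prerequisites met → (H).
Now (C) and (F) have their prerequisites met. (C) has the earlier label, so (C) next.
Now (D) and (F) have their prerequisites met. (D) has the earlier label, so (D) next.
(F) and (J) are both available; (F) has the earlier label → (F).
(G) now also ready, so the ready set is {(G), (J)}; (G) has the earlier label → (G).
(J) needed (D), now all done → (J).
That leaves (E) as the only ready step → (E).
Next only (I) has its prerequisites met → (I).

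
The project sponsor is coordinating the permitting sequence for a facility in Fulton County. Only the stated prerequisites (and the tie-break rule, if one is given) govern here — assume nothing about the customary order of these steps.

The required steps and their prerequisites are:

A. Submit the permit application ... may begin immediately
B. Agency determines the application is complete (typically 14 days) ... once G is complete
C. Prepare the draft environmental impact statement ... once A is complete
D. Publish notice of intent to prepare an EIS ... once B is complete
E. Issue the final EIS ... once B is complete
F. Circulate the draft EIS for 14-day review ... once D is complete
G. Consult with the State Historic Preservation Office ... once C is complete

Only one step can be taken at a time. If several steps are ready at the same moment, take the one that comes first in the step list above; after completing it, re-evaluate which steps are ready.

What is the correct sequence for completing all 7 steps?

Only A has no prerequisites, so it is first.
Next only C has its prerequisites met → C.
G needed C, now all done → G.
That leaves B as the only ready step → B.
Now D and E have their prerequisites met. D is listed earlier, so D next.
Now E and F have their prerequisites met. E is listed earlier, so E next.
F needed D, now all done → F.

A → C → G → B → D → E → F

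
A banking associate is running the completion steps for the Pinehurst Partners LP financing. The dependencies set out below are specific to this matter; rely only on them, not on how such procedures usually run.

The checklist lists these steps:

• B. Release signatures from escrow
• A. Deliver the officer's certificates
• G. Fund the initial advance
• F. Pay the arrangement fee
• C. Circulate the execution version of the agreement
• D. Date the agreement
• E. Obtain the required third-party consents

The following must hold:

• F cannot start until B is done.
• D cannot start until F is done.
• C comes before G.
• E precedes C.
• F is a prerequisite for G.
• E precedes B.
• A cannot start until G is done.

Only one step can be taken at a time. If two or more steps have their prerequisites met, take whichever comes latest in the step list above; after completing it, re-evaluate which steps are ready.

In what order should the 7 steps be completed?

E C B F D G A

E has no prerequisites → E first.
C and B are both available; C is listed later → C.
That leaves B as the only ready step → B.
Next only F has its prerequisites met → F.
D and G are both available; D is listed later → D.
That leaves G as the only ready step → G.
That leaves A as the only ready step → A.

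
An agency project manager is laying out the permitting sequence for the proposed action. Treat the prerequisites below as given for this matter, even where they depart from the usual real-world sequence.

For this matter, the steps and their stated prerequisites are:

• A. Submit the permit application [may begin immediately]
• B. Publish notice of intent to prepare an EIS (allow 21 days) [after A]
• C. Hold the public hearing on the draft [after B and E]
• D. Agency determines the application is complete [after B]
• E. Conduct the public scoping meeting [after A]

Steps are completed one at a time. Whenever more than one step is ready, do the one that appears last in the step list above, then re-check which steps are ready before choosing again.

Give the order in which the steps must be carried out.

A E B D C

A is the only step with nothing outstanding, so it goes first.
Now E and B have their prerequisites met. E is listed later, so E next.
B is the only step now ready → B.
Ready: D and C. D is listed later → D.
C needed E and B, now all done → C.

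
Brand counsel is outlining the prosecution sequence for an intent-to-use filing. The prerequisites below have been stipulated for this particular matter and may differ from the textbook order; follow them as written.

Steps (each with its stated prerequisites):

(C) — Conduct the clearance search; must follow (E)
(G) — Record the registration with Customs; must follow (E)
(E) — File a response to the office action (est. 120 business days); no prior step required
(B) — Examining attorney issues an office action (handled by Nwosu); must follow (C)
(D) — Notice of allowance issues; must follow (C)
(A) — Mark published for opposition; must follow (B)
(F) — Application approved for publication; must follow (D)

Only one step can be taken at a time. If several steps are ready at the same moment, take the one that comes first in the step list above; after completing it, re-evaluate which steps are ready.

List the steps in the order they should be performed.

(E) has no prerequisites → (E) first.
(C) and (G) are both available; (C) is listed earlier → (C).
(B) and (D) now also ready, so the ready set is {(G), (B), (D)}; (G) is listed earlier → (G).
Ready: (B) and (D). (B) is listed earlier → (B).
(A) now also ready, so the ready set is {(D), (A)}; (D) is listed earlier → (D).
Now (A) and (F) have their prerequisites met. (A) is listed earlier, so (A) next.
(F) needed (D), now all done → (F).

(E), (C), (G), (B), (D), (A), (F)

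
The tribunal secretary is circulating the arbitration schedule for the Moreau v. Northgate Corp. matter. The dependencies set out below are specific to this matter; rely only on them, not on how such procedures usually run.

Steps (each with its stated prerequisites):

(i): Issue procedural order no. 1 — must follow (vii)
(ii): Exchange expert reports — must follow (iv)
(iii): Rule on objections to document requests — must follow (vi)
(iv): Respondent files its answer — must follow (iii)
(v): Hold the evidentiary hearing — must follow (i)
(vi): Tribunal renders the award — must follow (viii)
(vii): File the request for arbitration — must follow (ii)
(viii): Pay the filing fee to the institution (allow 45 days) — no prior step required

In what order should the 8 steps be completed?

Only (viii) has no prerequisites, so it is first.
That leaves (vi) as the only ready step → (vi).
That leaves (iii) as the only ready step → (iii).
(iv) is the only step now ready → (iv).
That leaves (ii) as the only ready step → (ii).
Next only (vii) has its prerequisites met → (vii).
(i) needed (vii), now all done → (i).
(v) needed (i), now all done → (v).

(viii) → (vi) → (iii) → (iv) → (ii) → (vii) → (i) → (v)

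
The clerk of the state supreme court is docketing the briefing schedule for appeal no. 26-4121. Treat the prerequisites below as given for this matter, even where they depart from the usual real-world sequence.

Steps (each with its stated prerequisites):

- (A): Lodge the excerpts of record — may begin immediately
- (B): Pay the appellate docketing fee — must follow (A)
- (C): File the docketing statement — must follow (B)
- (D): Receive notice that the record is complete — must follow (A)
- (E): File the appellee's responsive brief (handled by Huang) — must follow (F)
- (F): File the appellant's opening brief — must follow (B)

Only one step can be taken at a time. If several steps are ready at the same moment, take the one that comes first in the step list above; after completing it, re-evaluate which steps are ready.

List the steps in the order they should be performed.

(A) has no prerequisites → (A) first.
(B) and (D) are both available; (B) is listed earlier → (B).
(C) and (F) now also ready, so the ready set is {(C), (D), (F)}; (C) is listed earlier → (C).
Now (D) and (F) have their prerequisites met. (D) is listed earlier, so (D) next.
(F) needed (B), now all done → (F).
That leaves (E) as the only ready step → (E).

(A) (B) (C) (D) (F) (E)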